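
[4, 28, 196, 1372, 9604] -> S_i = 4*7^i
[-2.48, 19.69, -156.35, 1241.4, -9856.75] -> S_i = -2.48*(-7.94)^i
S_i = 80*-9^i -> [80, -720, 6480, -58320, 524880]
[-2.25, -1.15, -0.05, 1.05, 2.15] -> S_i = -2.25 + 1.10*i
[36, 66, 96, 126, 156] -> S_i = 36 + 30*i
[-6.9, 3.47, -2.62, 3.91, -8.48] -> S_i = Random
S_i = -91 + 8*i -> [-91, -83, -75, -67, -59]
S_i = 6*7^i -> [6, 42, 294, 2058, 14406]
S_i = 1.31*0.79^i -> [1.31, 1.03, 0.82, 0.65, 0.51]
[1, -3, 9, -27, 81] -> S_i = 1*-3^i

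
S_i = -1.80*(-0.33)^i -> [-1.8, 0.59, -0.2, 0.06, -0.02]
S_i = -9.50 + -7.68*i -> [-9.5, -17.18, -24.86, -32.54, -40.22]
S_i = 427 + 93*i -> [427, 520, 613, 706, 799]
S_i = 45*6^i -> [45, 270, 1620, 9720, 58320]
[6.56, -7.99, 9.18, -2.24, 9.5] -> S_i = Random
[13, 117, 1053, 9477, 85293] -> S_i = 13*9^i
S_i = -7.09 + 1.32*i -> [-7.09, -5.77, -4.45, -3.13, -1.81]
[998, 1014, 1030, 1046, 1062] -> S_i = 998 + 16*i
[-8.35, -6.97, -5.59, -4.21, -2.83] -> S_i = -8.35 + 1.38*i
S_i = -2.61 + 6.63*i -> [-2.61, 4.02, 10.65, 17.28, 23.91]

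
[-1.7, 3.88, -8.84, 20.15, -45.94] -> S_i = -1.70*(-2.28)^i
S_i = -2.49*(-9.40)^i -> [-2.49, 23.41, -220.02, 2068.15, -19440.65]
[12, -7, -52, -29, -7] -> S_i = Random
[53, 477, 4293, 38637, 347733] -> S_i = 53*9^i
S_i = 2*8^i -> [2, 16, 128, 1024, 8192]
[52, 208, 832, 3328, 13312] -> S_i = 52*4^i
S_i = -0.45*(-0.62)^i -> [-0.45, 0.28, -0.17, 0.11, -0.07]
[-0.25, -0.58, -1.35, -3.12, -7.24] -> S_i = -0.25*2.32^i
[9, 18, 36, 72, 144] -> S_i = 9*2^i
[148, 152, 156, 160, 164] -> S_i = 148 + 4*i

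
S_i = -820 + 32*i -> [-820, -788, -756, -724, -692]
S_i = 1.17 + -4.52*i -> [1.17, -3.35, -7.87, -12.39, -16.91]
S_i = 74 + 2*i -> [74, 76, 78, 80, 82]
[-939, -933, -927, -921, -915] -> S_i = -939 + 6*i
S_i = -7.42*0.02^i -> [-7.42, -0.15, -0.0, -0.0, -0.0]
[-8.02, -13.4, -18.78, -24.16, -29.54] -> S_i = -8.02 + -5.38*i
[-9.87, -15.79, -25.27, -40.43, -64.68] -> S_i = -9.87*1.60^i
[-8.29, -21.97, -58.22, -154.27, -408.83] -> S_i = -8.29*2.65^i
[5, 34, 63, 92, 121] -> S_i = 5 + 29*i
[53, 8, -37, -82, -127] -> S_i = 53 + -45*i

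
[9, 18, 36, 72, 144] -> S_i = 9*2^i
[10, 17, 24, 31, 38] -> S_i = 10 + 7*i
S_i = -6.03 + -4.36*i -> [-6.03, -10.39, -14.75, -19.11, -23.47]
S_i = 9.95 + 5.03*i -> [9.95, 14.98, 20.01, 25.04, 30.07]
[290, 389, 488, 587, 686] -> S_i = 290 + 99*i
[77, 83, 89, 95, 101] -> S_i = 77 + 6*i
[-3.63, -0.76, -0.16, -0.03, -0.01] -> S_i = -3.63*0.21^i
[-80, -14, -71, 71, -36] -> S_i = Random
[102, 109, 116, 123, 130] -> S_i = 102 + 7*i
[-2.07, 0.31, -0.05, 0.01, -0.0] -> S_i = -2.07*(-0.15)^i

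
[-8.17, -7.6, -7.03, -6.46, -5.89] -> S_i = -8.17 + 0.57*i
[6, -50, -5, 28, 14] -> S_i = Random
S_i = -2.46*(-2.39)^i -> [-2.46, 5.88, -14.05, 33.58, -80.27]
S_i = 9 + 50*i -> [9, 59, 109, 159, 209]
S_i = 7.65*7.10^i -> [7.65, 54.32, 385.64, 2738.02, 19439.94]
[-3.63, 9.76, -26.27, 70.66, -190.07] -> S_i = -3.63*(-2.69)^i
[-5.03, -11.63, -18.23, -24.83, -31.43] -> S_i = -5.03 + -6.60*i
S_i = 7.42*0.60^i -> [7.42, 4.45, 2.67, 1.6, 0.96]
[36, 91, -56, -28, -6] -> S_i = Random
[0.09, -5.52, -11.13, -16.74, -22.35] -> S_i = 0.09 + -5.61*i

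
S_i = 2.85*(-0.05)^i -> [2.85, -0.14, 0.01, -0.0, 0.0]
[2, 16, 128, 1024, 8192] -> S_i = 2*8^i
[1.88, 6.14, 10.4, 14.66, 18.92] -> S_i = 1.88 + 4.26*i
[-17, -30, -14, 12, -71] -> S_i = Random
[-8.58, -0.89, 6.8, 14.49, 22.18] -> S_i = -8.58 + 7.69*i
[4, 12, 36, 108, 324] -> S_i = 4*3^i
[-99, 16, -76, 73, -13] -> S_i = Random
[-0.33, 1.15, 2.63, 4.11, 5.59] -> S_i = -0.33 + 1.48*i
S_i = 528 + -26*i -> [528, 502, 476, 450, 424]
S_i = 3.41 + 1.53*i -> [3.41, 4.94, 6.47, 8.0, 9.53]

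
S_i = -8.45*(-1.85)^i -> [-8.45, 15.63, -28.92, 53.5, -98.98]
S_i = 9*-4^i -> [9, -36, 144, -576, 2304]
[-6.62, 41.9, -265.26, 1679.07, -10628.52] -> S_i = -6.62*(-6.33)^i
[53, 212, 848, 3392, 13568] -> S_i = 53*4^i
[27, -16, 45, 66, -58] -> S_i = Random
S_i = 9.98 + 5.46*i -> [9.98, 15.44, 20.9, 26.36, 31.82]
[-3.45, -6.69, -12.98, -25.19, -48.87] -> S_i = -3.45*1.94^i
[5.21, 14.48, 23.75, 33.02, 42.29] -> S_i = 5.21 + 9.27*i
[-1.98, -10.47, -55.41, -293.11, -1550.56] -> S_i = -1.98*5.29^i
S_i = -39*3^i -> [-39, -117, -351, -1053, -3159]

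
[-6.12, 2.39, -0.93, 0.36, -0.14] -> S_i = -6.12*(-0.39)^i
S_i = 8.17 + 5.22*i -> [8.17, 13.39, 18.61, 23.83, 29.05]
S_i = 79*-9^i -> [79, -711, 6399, -57591, 518319]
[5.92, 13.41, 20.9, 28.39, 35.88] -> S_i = 5.92 + 7.49*i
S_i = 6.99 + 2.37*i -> [6.99, 9.36, 11.73, 14.1, 16.47]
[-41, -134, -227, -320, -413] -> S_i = -41 + -93*i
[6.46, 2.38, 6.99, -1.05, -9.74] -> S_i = Random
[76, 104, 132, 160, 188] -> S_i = 76 + 28*i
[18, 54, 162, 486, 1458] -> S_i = 18*3^i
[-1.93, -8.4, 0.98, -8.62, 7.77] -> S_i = Random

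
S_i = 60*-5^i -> [60, -300, 1500, -7500, 37500]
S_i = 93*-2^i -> [93, -186, 372, -744, 1488]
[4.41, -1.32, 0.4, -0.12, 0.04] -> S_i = 4.41*(-0.30)^i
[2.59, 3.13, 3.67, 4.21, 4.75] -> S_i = 2.59 + 0.54*i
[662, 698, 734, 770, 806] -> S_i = 662 + 36*i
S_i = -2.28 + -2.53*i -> [-2.28, -4.81, -7.34, -9.87, -12.4]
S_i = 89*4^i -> [89, 356, 1424, 5696, 22784]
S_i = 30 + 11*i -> [30, 41, 52, 63, 74]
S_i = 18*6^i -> [18, 108, 648, 3888, 23328]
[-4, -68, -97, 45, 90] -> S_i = Random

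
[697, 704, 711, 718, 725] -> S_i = 697 + 7*i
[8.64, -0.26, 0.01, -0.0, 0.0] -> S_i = 8.64*(-0.03)^i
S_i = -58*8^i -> [-58, -464, -3712, -29696, -237568]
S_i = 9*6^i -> [9, 54, 324, 1944, 11664]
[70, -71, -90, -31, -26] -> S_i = Random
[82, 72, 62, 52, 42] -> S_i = 82 + -10*i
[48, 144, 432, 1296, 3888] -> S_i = 48*3^i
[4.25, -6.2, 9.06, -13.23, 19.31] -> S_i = 4.25*(-1.46)^i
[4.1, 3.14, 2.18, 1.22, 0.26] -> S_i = 4.10 + -0.96*i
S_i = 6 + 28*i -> [6, 34, 62, 90, 118]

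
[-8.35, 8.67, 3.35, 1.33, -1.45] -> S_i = Random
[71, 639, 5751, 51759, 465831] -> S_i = 71*9^i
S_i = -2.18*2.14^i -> [-2.18, -4.67, -9.98, -21.36, -45.72]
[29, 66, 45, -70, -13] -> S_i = Random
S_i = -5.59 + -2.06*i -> [-5.59, -7.65, -9.71, -11.77, -13.83]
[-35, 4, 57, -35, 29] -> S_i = Random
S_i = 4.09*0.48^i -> [4.09, 1.96, 0.94, 0.45, 0.22]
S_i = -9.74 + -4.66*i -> [-9.74, -14.4, -19.06, -23.72, -28.38]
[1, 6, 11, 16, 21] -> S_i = 1 + 5*i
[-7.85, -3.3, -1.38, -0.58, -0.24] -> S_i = -7.85*0.42^i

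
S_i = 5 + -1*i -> [5, 4, 3, 2, 1]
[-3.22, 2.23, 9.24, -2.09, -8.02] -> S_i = Random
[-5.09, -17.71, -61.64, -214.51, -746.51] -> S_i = -5.09*3.48^i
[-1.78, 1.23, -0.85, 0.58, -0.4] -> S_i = -1.78*(-0.69)^i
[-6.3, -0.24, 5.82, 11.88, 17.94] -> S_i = -6.30 + 6.06*i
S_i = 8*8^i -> [8, 64, 512, 4096, 32768]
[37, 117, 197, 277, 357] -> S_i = 37 + 80*i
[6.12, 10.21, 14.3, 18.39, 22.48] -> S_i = 6.12 + 4.09*i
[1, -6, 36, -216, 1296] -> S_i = 1*-6^i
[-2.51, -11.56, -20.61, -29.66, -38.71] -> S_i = -2.51 + -9.05*i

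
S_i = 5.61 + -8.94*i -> [5.61, -3.33, -12.27, -21.21, -30.15]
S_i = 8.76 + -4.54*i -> [8.76, 4.22, -0.32, -4.86, -9.4]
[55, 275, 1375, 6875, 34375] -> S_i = 55*5^i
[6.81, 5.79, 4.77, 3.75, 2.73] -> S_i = 6.81 + -1.02*i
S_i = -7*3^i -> [-7, -21, -63, -189, -567]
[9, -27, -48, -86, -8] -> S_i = Random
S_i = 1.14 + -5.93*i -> [1.14, -4.79, -10.72, -16.65, -22.58]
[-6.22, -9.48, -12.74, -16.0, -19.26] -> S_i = -6.22 + -3.26*i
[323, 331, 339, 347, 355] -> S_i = 323 + 8*i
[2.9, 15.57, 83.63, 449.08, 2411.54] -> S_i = 2.90*5.37^i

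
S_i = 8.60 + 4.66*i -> [8.6, 13.26, 17.92, 22.58, 27.24]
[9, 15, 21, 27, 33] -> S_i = 9 + 6*i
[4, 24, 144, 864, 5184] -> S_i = 4*6^i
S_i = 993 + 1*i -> [993, 994, 995, 996, 997]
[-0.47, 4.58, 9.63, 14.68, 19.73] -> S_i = -0.47 + 5.05*i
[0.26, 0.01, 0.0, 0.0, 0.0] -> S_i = 0.26*0.02^i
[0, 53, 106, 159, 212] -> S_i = 0 + 53*i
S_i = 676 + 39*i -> [676, 715, 754, 793, 832]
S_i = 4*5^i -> [4, 20, 100, 500, 2500]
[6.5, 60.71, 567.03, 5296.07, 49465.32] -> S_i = 6.50*9.34^i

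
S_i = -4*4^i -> [-4, -16, -64, -256, -1024]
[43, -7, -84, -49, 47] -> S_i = Random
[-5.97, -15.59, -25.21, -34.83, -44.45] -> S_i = -5.97 + -9.62*i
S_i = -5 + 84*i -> [-5, 79, 163, 247, 331]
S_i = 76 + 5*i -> [76, 81, 86, 91, 96]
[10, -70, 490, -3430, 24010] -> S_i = 10*-7^i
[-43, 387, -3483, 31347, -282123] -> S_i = -43*-9^i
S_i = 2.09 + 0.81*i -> [2.09, 2.9, 3.71, 4.52, 5.33]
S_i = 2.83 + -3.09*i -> [2.83, -0.26, -3.35, -6.44, -9.53]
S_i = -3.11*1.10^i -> [-3.11, -3.42, -3.76, -4.14, -4.55]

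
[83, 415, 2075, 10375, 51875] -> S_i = 83*5^i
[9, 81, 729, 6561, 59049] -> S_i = 9*9^i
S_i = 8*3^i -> [8, 24, 72, 216, 648]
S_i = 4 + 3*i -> [4, 7, 10, 13, 16]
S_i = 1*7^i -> [1, 7, 49, 343, 2401]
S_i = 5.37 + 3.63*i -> [5.37, 9.0, 12.63, 16.26, 19.89]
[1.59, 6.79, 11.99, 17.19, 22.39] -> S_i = 1.59 + 5.20*i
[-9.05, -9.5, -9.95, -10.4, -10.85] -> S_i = -9.05 + -0.45*i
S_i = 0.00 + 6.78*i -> [0.0, 6.78, 13.56, 20.34, 27.12]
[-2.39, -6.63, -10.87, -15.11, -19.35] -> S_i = -2.39 + -4.24*i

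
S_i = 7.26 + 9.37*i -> [7.26, 16.63, 26.0, 35.37, 44.74]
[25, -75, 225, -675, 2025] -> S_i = 25*-3^i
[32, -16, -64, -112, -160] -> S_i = 32 + -48*i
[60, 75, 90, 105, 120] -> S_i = 60 + 15*i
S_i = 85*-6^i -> [85, -510, 3060, -18360, 110160]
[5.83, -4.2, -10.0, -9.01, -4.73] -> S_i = Random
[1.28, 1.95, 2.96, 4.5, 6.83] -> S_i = 1.28*1.52^i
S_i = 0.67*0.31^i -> [0.67, 0.21, 0.06, 0.02, 0.01]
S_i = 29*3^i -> [29, 87, 261, 783, 2349]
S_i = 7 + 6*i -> [7, 13, 19, 25, 31]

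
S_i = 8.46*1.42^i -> [8.46, 12.01, 17.06, 24.22, 34.4]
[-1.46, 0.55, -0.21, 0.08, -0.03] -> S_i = -1.46*(-0.38)^i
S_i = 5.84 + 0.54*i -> [5.84, 6.38, 6.92, 7.46, 8.0]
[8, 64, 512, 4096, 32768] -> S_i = 8*8^i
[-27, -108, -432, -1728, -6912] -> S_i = -27*4^i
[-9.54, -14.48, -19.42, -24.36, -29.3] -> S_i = -9.54 + -4.94*i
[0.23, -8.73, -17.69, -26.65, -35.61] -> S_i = 0.23 + -8.96*i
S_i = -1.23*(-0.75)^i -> [-1.23, 0.92, -0.69, 0.52, -0.39]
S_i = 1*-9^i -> [1, -9, 81, -729, 6561]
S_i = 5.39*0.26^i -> [5.39, 1.4, 0.36, 0.09, 0.02]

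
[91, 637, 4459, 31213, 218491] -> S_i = 91*7^i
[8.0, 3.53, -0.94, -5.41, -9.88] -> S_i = 8.00 + -4.47*i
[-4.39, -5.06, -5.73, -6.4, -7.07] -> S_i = -4.39 + -0.67*i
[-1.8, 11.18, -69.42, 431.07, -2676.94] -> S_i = -1.80*(-6.21)^i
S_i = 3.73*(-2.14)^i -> [3.73, -7.98, 17.08, -36.56, 78.23]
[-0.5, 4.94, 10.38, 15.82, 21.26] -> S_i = -0.50 + 5.44*i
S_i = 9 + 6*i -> [9, 15, 21, 27, 33]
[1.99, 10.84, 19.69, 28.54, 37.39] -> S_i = 1.99 + 8.85*i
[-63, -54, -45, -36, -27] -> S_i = -63 + 9*i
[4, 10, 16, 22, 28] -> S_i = 4 + 6*i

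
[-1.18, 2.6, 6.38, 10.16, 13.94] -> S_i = -1.18 + 3.78*i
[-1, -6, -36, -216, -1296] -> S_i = -1*6^i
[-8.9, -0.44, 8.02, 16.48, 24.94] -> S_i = -8.90 + 8.46*i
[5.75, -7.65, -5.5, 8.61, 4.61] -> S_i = Random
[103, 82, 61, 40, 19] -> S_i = 103 + -21*i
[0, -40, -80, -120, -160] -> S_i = 0 + -40*i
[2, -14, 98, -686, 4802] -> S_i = 2*-7^i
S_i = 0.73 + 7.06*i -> [0.73, 7.79, 14.85, 21.91, 28.97]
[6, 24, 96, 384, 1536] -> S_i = 6*4^i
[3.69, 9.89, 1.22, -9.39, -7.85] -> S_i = Random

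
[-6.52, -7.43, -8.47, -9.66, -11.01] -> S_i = -6.52*1.14^i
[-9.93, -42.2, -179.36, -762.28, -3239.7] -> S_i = -9.93*4.25^i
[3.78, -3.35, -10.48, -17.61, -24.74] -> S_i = 3.78 + -7.13*i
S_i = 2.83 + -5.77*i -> [2.83, -2.94, -8.71, -14.48, -20.25]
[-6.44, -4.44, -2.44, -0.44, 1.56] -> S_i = -6.44 + 2.00*i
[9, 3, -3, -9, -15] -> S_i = 9 + -6*i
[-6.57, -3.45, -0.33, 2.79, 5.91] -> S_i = -6.57 + 3.12*i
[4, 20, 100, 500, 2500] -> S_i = 4*5^i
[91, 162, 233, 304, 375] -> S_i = 91 + 71*i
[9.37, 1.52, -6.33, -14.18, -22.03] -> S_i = 9.37 + -7.85*i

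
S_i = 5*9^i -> [5, 45, 405, 3645, 32805]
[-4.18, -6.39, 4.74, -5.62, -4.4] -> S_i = Random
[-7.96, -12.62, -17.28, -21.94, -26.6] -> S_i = -7.96 + -4.66*i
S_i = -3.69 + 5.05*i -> [-3.69, 1.36, 6.41, 11.46, 16.51]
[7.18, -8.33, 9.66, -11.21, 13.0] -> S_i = 7.18*(-1.16)^i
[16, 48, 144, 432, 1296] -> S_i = 16*3^i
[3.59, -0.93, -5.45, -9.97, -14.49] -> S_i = 3.59 + -4.52*i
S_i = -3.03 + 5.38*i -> [-3.03, 2.35, 7.73, 13.11, 18.49]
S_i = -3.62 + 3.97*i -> [-3.62, 0.35, 4.32, 8.29, 12.26]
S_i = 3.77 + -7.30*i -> [3.77, -3.53, -10.83, -18.13, -25.43]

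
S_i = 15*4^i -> [15, 60, 240, 960, 3840]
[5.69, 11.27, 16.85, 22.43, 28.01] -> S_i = 5.69 + 5.58*i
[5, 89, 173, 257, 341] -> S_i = 5 + 84*i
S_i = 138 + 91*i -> [138, 229, 320, 411, 502]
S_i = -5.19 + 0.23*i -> [-5.19, -4.96, -4.73, -4.5, -4.27]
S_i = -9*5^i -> [-9, -45, -225, -1125, -5625]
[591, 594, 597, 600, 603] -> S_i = 591 + 3*i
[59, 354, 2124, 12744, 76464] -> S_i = 59*6^i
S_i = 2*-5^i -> [2, -10, 50, -250, 1250]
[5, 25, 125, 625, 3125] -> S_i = 5*5^i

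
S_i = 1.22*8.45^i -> [1.22, 10.31, 87.11, 736.09, 6219.95]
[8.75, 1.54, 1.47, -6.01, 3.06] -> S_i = Random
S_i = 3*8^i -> [3, 24, 192, 1536, 12288]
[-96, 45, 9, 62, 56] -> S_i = Random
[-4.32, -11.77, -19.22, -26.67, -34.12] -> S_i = -4.32 + -7.45*i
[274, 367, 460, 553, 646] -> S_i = 274 + 93*i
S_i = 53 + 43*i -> [53, 96, 139, 182, 225]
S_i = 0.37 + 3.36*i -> [0.37, 3.73, 7.09, 10.45, 13.81]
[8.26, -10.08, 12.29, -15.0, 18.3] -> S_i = 8.26*(-1.22)^i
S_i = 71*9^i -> [71, 639, 5751, 51759, 465831]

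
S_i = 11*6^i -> [11, 66, 396, 2376, 14256]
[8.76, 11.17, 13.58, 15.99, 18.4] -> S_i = 8.76 + 2.41*i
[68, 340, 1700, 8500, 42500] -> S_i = 68*5^i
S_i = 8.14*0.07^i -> [8.14, 0.57, 0.04, 0.0, 0.0]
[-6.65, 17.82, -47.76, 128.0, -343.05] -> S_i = -6.65*(-2.68)^i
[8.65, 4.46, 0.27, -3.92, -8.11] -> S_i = 8.65 + -4.19*i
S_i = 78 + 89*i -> [78, 167, 256, 345, 434]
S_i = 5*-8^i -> [5, -40, 320, -2560, 20480]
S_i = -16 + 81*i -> [-16, 65, 146, 227, 308]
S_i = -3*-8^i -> [-3, 24, -192, 1536, -12288]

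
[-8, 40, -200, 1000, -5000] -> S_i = -8*-5^i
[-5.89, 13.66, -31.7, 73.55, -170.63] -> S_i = -5.89*(-2.32)^i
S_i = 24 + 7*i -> [24, 31, 38, 45, 52]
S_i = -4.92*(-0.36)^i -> [-4.92, 1.77, -0.64, 0.23, -0.08]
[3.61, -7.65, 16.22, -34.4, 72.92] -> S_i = 3.61*(-2.12)^i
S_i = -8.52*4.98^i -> [-8.52, -42.43, -211.3, -1052.27, -5240.31]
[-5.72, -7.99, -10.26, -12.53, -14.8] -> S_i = -5.72 + -2.27*i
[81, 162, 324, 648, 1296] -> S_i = 81*2^i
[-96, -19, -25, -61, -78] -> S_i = Random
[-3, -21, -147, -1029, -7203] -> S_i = -3*7^i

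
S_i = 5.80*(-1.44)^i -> [5.8, -8.35, 12.03, -17.32, 24.94]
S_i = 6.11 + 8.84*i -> [6.11, 14.95, 23.79, 32.63, 41.47]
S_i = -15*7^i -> [-15, -105, -735, -5145, -36015]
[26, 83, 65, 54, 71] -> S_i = Random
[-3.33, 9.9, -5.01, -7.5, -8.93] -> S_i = Random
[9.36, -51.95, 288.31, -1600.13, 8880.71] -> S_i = 9.36*(-5.55)^i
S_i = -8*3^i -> [-8, -24, -72, -216, -648]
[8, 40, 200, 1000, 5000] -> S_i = 8*5^i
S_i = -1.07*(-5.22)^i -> [-1.07, 5.59, -29.16, 152.19, -794.45]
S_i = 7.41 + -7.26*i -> [7.41, 0.15, -7.11, -14.37, -21.63]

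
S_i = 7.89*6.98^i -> [7.89, 55.07, 384.4, 2683.14, 18728.31]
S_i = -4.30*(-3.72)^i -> [-4.3, 16.0, -59.51, 221.36, -823.46]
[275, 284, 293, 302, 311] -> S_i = 275 + 9*i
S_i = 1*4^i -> [1, 4, 16, 64, 256]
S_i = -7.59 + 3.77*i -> [-7.59, -3.82, -0.05, 3.72, 7.49]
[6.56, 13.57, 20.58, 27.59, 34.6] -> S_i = 6.56 + 7.01*i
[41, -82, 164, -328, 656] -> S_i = 41*-2^i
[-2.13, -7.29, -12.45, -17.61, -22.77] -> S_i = -2.13 + -5.16*i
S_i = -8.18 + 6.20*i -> [-8.18, -1.98, 4.22, 10.42, 16.62]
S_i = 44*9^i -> [44, 396, 3564, 32076, 288684]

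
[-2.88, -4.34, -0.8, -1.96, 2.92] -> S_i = Random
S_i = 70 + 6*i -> [70, 76, 82, 88, 94]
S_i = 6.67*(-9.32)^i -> [6.67, -62.16, 579.37, -5399.75, 50325.66]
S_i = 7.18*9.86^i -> [7.18, 70.79, 698.04, 6882.64, 67862.85]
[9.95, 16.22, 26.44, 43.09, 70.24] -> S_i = 9.95*1.63^i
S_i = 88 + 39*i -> [88, 127, 166, 205, 244]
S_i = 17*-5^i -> [17, -85, 425, -2125, 10625]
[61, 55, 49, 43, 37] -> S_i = 61 + -6*i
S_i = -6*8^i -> [-6, -48, -384, -3072, -24576]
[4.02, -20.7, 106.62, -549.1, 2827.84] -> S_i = 4.02*(-5.15)^i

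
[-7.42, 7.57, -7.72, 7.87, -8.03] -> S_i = -7.42*(-1.02)^i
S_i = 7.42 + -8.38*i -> [7.42, -0.96, -9.34, -17.72, -26.1]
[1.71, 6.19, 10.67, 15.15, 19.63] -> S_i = 1.71 + 4.48*i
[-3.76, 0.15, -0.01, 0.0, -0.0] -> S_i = -3.76*(-0.04)^i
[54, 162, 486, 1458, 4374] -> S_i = 54*3^i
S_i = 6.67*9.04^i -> [6.67, 60.3, 545.08, 4927.55, 44545.06]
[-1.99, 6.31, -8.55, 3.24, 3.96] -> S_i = Random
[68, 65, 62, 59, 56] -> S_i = 68 + -3*i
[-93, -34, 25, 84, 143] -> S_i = -93 + 59*i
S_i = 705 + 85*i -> [705, 790, 875, 960, 1045]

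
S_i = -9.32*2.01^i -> [-9.32, -18.73, -37.65, -75.68, -152.12]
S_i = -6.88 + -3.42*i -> [-6.88, -10.3, -13.72, -17.14, -20.56]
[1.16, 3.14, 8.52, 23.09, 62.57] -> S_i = 1.16*2.71^i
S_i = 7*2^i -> [7, 14, 28, 56, 112]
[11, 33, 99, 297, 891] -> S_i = 11*3^i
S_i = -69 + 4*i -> [-69, -65, -61, -57, -53]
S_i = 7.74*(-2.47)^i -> [7.74, -19.12, 47.22, -116.64, 288.09]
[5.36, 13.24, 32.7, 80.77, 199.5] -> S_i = 5.36*2.47^i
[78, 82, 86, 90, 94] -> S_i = 78 + 4*i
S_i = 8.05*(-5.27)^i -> [8.05, -42.42, 223.57, -1178.22, 6209.24]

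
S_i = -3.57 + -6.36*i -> [-3.57, -9.93, -16.29, -22.65, -29.01]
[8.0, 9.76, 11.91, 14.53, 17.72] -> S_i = 8.00*1.22^i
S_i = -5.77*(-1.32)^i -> [-5.77, 7.62, -10.05, 13.27, -17.52]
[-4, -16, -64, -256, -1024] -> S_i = -4*4^i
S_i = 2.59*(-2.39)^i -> [2.59, -6.19, 14.79, -35.36, 84.51]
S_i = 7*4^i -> [7, 28, 112, 448, 1792]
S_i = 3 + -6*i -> [3, -3, -9, -15, -21]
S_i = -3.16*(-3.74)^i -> [-3.16, 11.82, -44.2, 165.31, -618.26]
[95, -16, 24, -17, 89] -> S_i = Random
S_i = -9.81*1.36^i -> [-9.81, -13.34, -18.14, -24.68, -33.56]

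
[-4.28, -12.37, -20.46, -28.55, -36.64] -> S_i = -4.28 + -8.09*i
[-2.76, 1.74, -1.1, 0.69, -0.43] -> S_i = -2.76*(-0.63)^i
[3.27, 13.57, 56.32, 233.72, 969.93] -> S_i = 3.27*4.15^i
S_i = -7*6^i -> [-7, -42, -252, -1512, -9072]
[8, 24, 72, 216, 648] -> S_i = 8*3^i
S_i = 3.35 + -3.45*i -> [3.35, -0.1, -3.55, -7.0, -10.45]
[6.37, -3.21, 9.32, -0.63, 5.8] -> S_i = Random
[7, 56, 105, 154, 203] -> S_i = 7 + 49*i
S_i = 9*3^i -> [9, 27, 81, 243, 729]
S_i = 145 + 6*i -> [145, 151, 157, 163, 169]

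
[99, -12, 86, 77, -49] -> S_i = Random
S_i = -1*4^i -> [-1, -4, -16, -64, -256]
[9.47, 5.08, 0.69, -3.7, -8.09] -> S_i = 9.47 + -4.39*i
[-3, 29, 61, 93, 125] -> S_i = -3 + 32*i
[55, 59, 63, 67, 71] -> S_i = 55 + 4*i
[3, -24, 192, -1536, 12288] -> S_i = 3*-8^i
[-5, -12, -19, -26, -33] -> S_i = -5 + -7*i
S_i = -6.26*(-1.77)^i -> [-6.26, 11.08, -19.61, 34.71, -61.44]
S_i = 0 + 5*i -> [0, 5, 10, 15, 20]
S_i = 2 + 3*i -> [2, 5, 8, 11, 14]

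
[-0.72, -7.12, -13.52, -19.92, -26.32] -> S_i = -0.72 + -6.40*i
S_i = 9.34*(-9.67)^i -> [9.34, -90.32, 873.37, -8445.52, 81668.16]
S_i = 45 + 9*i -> [45, 54, 63, 72, 81]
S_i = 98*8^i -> [98, 784, 6272, 50176, 401408]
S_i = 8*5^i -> [8, 40, 200, 1000, 5000]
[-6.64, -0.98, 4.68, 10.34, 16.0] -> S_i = -6.64 + 5.66*i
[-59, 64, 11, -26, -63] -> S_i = Random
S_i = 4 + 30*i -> [4, 34, 64, 94, 124]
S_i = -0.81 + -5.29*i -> [-0.81, -6.1, -11.39, -16.68, -21.97]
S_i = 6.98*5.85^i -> [6.98, 40.83, 238.87, 1397.41, 8174.83]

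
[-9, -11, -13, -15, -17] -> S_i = -9 + -2*i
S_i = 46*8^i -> [46, 368, 2944, 23552, 188416]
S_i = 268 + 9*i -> [268, 277, 286, 295, 304]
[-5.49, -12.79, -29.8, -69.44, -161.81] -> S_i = -5.49*2.33^i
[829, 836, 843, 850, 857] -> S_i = 829 + 7*i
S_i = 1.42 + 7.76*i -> [1.42, 9.18, 16.94, 24.7, 32.46]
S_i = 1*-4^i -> [1, -4, 16, -64, 256]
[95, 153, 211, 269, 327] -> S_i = 95 + 58*i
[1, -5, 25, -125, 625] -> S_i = 1*-5^i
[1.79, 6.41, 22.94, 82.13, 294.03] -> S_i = 1.79*3.58^i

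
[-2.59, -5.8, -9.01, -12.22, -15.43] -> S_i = -2.59 + -3.21*i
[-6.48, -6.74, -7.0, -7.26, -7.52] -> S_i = -6.48 + -0.26*i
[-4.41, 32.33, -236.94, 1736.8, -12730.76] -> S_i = -4.41*(-7.33)^i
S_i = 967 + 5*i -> [967, 972, 977, 982, 987]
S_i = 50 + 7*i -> [50, 57, 64, 71, 78]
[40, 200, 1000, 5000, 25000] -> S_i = 40*5^i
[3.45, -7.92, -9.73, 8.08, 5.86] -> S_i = Random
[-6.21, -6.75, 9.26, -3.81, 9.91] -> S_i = Random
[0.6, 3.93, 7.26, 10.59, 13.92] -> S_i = 0.60 + 3.33*i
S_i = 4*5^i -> [4, 20, 100, 500, 2500]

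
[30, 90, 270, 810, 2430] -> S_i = 30*3^i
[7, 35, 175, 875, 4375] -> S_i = 7*5^i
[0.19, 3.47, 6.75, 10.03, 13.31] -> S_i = 0.19 + 3.28*i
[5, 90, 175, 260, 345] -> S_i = 5 + 85*i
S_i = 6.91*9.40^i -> [6.91, 64.95, 610.57, 5739.34, 53949.75]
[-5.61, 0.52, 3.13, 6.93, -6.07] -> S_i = Random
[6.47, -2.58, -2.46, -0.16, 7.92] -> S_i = Random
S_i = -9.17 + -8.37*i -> [-9.17, -17.54, -25.91, -34.28, -42.65]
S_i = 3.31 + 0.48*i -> [3.31, 3.79, 4.27, 4.75, 5.23]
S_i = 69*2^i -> [69, 138, 276, 552, 1104]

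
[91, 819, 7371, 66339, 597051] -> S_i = 91*9^i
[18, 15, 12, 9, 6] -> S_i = 18 + -3*i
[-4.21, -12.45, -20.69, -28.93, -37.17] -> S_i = -4.21 + -8.24*i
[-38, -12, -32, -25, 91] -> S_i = Random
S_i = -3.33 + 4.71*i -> [-3.33, 1.38, 6.09, 10.8, 15.51]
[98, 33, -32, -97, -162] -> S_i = 98 + -65*i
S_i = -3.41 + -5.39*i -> [-3.41, -8.8, -14.19, -19.58, -24.97]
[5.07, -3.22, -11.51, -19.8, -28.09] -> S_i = 5.07 + -8.29*i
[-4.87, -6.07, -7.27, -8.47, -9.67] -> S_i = -4.87 + -1.20*i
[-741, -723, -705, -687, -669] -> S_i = -741 + 18*i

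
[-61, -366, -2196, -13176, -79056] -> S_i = -61*6^i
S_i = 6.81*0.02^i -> [6.81, 0.14, 0.0, 0.0, 0.0]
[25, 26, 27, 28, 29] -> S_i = 25 + 1*i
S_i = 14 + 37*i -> [14, 51, 88, 125, 162]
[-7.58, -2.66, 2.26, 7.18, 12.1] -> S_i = -7.58 + 4.92*i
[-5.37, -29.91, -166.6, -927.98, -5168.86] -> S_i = -5.37*5.57^i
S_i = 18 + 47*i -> [18, 65, 112, 159, 206]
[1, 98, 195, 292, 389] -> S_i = 1 + 97*i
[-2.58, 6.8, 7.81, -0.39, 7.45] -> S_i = Random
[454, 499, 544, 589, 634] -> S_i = 454 + 45*i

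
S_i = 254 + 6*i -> [254, 260, 266, 272, 278]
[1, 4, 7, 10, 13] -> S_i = 1 + 3*i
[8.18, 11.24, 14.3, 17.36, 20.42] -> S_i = 8.18 + 3.06*i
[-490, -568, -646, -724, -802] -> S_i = -490 + -78*i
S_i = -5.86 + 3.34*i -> [-5.86, -2.52, 0.82, 4.16, 7.5]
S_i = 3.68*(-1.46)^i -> [3.68, -5.37, 7.84, -11.45, 16.72]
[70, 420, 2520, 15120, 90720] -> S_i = 70*6^i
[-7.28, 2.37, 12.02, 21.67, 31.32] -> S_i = -7.28 + 9.65*i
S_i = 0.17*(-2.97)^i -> [0.17, -0.5, 1.5, -4.45, 13.23]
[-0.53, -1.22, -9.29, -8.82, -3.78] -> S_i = Random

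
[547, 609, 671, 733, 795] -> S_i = 547 + 62*i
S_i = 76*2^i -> [76, 152, 304, 608, 1216]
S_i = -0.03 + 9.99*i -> [-0.03, 9.96, 19.95, 29.94, 39.93]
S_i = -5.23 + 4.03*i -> [-5.23, -1.2, 2.83, 6.86, 10.89]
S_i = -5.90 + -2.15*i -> [-5.9, -8.05, -10.2, -12.35, -14.5]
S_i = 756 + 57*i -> [756, 813, 870, 927, 984]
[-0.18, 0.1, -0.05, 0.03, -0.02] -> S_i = -0.18*(-0.55)^i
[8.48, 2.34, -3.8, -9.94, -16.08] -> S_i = 8.48 + -6.14*i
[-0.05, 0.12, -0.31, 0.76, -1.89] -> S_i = -0.05*(-2.48)^i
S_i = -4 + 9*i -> [-4, 5, 14, 23, 32]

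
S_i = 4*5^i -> [4, 20, 100, 500, 2500]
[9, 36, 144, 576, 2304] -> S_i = 9*4^i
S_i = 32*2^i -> [32, 64, 128, 256, 512]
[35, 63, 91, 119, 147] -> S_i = 35 + 28*i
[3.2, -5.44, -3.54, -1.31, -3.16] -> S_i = Random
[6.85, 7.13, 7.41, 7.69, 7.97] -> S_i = 6.85 + 0.28*i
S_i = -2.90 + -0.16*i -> [-2.9, -3.06, -3.22, -3.38, -3.54]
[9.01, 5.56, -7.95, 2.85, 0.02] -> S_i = Random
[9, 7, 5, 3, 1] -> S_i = 9 + -2*i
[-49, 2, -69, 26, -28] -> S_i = Random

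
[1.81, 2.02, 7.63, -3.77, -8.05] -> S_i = Random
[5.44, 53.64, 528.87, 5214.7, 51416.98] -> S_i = 5.44*9.86^i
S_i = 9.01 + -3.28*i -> [9.01, 5.73, 2.45, -0.83, -4.11]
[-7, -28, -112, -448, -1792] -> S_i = -7*4^i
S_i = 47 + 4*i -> [47, 51, 55, 59, 63]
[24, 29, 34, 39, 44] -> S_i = 24 + 5*i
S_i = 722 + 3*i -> [722, 725, 728, 731, 734]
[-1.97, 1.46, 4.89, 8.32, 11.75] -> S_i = -1.97 + 3.43*i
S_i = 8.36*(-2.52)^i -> [8.36, -21.07, 53.09, -133.79, 337.14]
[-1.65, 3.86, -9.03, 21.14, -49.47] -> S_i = -1.65*(-2.34)^i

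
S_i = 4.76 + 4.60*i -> [4.76, 9.36, 13.96, 18.56, 23.16]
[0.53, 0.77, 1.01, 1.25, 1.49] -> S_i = 0.53 + 0.24*i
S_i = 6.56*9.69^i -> [6.56, 63.57, 615.96, 5968.64, 57836.09]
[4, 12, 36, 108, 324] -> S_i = 4*3^i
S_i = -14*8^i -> [-14, -112, -896, -7168, -57344]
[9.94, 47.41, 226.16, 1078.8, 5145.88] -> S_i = 9.94*4.77^i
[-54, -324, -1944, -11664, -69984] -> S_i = -54*6^i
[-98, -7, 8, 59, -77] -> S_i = Random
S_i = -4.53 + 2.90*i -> [-4.53, -1.63, 1.27, 4.17, 7.07]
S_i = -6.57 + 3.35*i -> [-6.57, -3.22, 0.13, 3.48, 6.83]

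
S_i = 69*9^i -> [69, 621, 5589, 50301, 452709]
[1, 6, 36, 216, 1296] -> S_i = 1*6^i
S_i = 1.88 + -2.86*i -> [1.88, -0.98, -3.84, -6.7, -9.56]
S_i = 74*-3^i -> [74, -222, 666, -1998, 5994]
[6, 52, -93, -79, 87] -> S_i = Random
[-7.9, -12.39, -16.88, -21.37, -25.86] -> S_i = -7.90 + -4.49*i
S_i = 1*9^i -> [1, 9, 81, 729, 6561]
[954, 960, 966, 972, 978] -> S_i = 954 + 6*i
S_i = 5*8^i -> [5, 40, 320, 2560, 20480]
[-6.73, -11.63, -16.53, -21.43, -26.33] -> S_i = -6.73 + -4.90*i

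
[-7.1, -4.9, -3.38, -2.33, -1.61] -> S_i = -7.10*0.69^i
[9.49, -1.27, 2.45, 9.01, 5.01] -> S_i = Random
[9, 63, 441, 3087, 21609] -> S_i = 9*7^i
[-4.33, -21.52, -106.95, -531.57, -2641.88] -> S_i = -4.33*4.97^i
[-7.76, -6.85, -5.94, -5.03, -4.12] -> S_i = -7.76 + 0.91*i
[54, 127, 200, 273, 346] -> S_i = 54 + 73*i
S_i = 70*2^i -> [70, 140, 280, 560, 1120]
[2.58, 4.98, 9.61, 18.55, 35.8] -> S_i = 2.58*1.93^i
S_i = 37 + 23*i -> [37, 60, 83, 106, 129]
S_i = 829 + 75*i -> [829, 904, 979, 1054, 1129]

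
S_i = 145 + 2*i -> [145, 147, 149, 151, 153]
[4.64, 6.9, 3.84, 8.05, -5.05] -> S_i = Random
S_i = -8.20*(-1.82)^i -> [-8.2, 14.92, -27.16, 49.43, -89.97]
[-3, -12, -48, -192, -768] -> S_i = -3*4^i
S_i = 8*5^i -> [8, 40, 200, 1000, 5000]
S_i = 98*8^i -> [98, 784, 6272, 50176, 401408]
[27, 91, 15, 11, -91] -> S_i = Random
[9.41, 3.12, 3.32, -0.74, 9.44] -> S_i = Random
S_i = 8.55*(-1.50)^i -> [8.55, -12.82, 19.24, -28.86, 43.28]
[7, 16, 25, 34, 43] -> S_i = 7 + 9*i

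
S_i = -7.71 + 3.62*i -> [-7.71, -4.09, -0.47, 3.15, 6.77]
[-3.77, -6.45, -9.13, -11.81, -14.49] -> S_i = -3.77 + -2.68*i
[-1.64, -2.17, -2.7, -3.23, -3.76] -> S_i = -1.64 + -0.53*i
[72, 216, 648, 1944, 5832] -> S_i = 72*3^i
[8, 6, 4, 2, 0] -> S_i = 8 + -2*i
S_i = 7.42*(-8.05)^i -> [7.42, -59.73, 480.83, -3870.72, 31159.28]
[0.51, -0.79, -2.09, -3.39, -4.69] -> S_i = 0.51 + -1.30*i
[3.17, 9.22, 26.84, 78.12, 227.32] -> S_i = 3.17*2.91^i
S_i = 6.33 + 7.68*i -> [6.33, 14.01, 21.69, 29.37, 37.05]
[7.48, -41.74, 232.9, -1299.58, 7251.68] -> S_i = 7.48*(-5.58)^i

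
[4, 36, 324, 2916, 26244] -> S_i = 4*9^i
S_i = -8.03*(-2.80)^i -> [-8.03, 22.48, -62.96, 176.27, -493.57]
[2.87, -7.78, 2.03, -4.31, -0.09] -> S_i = Random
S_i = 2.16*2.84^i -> [2.16, 6.13, 17.42, 49.48, 140.52]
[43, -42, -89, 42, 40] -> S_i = Random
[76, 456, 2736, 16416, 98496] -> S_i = 76*6^i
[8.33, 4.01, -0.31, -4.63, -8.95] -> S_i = 8.33 + -4.32*i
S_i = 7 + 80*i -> [7, 87, 167, 247, 327]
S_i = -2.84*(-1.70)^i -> [-2.84, 4.83, -8.21, 13.95, -23.72]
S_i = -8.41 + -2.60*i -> [-8.41, -11.01, -13.61, -16.21, -18.81]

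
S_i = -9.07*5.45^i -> [-9.07, -49.43, -269.4, -1468.24, -8001.9]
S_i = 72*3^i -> [72, 216, 648, 1944, 5832]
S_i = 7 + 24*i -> [7, 31, 55, 79, 103]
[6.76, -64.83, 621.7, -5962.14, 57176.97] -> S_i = 6.76*(-9.59)^i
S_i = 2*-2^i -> [2, -4, 8, -16, 32]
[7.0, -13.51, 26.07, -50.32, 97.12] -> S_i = 7.00*(-1.93)^i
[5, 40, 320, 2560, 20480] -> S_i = 5*8^i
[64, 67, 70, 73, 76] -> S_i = 64 + 3*i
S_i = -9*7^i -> [-9, -63, -441, -3087, -21609]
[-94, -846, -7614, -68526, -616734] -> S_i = -94*9^i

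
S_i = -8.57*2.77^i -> [-8.57, -23.74, -65.76, -182.15, -504.54]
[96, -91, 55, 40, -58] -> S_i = Random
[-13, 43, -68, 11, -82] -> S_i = Random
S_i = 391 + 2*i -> [391, 393, 395, 397, 399]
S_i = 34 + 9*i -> [34, 43, 52, 61, 70]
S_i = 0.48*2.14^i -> [0.48, 1.03, 2.2, 4.7, 10.07]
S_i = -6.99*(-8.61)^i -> [-6.99, 60.18, -518.18, 4461.56, -38414.02]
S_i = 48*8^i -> [48, 384, 3072, 24576, 196608]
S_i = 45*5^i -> [45, 225, 1125, 5625, 28125]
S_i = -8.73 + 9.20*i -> [-8.73, 0.47, 9.67, 18.87, 28.07]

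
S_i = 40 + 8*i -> [40, 48, 56, 64, 72]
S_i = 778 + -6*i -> [778, 772, 766, 760, 754]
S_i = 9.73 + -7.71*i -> [9.73, 2.02, -5.69, -13.4, -21.11]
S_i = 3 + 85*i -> [3, 88, 173, 258, 343]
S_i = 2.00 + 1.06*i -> [2.0, 3.06, 4.12, 5.18, 6.24]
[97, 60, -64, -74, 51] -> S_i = Random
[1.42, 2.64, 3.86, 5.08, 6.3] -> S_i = 1.42 + 1.22*i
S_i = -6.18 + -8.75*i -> [-6.18, -14.93, -23.68, -32.43, -41.18]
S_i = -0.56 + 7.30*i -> [-0.56, 6.74, 14.04, 21.34, 28.64]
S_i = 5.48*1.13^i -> [5.48, 6.19, 7.0, 7.91, 8.93]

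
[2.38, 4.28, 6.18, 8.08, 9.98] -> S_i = 2.38 + 1.90*i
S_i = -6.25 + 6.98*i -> [-6.25, 0.73, 7.71, 14.69, 21.67]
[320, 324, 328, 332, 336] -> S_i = 320 + 4*i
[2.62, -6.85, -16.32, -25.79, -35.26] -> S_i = 2.62 + -9.47*i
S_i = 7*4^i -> [7, 28, 112, 448, 1792]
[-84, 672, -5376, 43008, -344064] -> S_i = -84*-8^i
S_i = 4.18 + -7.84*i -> [4.18, -3.66, -11.5, -19.34, -27.18]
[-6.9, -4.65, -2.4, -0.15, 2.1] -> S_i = -6.90 + 2.25*i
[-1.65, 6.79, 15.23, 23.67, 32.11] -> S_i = -1.65 + 8.44*i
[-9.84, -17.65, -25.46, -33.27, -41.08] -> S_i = -9.84 + -7.81*i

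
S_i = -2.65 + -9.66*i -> [-2.65, -12.31, -21.97, -31.63, -41.29]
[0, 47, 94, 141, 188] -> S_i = 0 + 47*i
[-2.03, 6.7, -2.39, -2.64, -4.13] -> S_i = Random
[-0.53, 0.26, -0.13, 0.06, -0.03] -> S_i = -0.53*(-0.49)^i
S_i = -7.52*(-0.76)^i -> [-7.52, 5.72, -4.34, 3.3, -2.51]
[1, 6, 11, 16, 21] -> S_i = 1 + 5*i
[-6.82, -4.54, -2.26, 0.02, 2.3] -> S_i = -6.82 + 2.28*i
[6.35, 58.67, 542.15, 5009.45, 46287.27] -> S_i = 6.35*9.24^i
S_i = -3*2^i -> [-3, -6, -12, -24, -48]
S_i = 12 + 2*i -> [12, 14, 16, 18, 20]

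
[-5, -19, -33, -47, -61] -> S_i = -5 + -14*i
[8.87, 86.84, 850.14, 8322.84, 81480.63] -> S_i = 8.87*9.79^i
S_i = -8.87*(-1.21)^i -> [-8.87, 10.73, -12.99, 15.71, -19.01]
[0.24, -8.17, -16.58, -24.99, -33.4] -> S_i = 0.24 + -8.41*i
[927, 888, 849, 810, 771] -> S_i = 927 + -39*i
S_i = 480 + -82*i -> [480, 398, 316, 234, 152]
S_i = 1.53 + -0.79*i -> [1.53, 0.74, -0.05, -0.84, -1.63]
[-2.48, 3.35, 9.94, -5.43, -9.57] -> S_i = Random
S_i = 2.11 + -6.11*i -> [2.11, -4.0, -10.11, -16.22, -22.33]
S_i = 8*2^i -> [8, 16, 32, 64, 128]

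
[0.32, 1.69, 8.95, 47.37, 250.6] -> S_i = 0.32*5.29^i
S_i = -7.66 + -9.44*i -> [-7.66, -17.1, -26.54, -35.98, -45.42]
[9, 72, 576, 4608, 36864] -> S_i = 9*8^i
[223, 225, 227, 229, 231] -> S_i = 223 + 2*i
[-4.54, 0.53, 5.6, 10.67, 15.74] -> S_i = -4.54 + 5.07*i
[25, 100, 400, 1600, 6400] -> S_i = 25*4^i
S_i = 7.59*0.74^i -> [7.59, 5.62, 4.16, 3.08, 2.28]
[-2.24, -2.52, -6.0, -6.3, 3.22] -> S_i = Random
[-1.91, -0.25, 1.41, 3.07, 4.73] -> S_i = -1.91 + 1.66*i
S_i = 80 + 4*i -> [80, 84, 88, 92, 96]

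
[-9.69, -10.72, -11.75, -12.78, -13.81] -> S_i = -9.69 + -1.03*i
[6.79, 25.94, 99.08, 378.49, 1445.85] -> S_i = 6.79*3.82^i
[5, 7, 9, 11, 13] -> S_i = 5 + 2*i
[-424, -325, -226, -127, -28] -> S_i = -424 + 99*i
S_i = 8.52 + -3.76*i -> [8.52, 4.76, 1.0, -2.76, -6.52]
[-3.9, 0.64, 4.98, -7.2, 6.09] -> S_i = Random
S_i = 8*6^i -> [8, 48, 288, 1728, 10368]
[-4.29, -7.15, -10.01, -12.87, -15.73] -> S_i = -4.29 + -2.86*i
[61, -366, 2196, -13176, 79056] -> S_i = 61*-6^i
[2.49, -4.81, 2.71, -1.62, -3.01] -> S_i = Random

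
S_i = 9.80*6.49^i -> [9.8, 63.6, 412.78, 2678.92, 17386.21]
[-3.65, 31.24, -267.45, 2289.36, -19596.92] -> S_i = -3.65*(-8.56)^i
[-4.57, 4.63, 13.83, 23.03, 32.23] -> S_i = -4.57 + 9.20*i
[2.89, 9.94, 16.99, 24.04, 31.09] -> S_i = 2.89 + 7.05*i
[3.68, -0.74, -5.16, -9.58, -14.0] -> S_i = 3.68 + -4.42*i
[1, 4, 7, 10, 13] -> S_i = 1 + 3*i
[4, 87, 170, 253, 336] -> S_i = 4 + 83*i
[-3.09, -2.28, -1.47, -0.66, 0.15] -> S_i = -3.09 + 0.81*i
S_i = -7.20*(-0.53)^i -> [-7.2, 3.82, -2.02, 1.07, -0.57]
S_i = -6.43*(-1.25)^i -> [-6.43, 8.04, -10.05, 12.56, -15.7]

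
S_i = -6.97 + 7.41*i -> [-6.97, 0.44, 7.85, 15.26, 22.67]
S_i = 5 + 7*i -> [5, 12, 19, 26, 33]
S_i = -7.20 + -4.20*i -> [-7.2, -11.4, -15.6, -19.8, -24.0]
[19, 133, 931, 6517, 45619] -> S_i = 19*7^i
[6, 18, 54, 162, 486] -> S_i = 6*3^i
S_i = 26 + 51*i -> [26, 77, 128, 179, 230]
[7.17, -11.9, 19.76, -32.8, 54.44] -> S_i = 7.17*(-1.66)^i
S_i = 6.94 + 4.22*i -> [6.94, 11.16, 15.38, 19.6, 23.82]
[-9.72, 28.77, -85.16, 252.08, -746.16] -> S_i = -9.72*(-2.96)^i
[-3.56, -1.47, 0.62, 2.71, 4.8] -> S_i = -3.56 + 2.09*i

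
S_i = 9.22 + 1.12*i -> [9.22, 10.34, 11.46, 12.58, 13.7]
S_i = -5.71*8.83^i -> [-5.71, -50.42, -445.2, -3931.14, -34711.94]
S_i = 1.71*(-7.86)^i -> [1.71, -13.44, 105.64, -830.35, 6526.59]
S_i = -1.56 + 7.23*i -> [-1.56, 5.67, 12.9, 20.13, 27.36]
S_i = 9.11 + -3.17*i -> [9.11, 5.94, 2.77, -0.4, -3.57]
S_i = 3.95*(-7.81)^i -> [3.95, -30.85, 240.93, -1881.7, 14696.07]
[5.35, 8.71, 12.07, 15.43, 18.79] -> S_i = 5.35 + 3.36*i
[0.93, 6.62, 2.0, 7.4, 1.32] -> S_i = Random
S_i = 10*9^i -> [10, 90, 810, 7290, 65610]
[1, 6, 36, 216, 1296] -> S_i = 1*6^i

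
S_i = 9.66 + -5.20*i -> [9.66, 4.46, -0.74, -5.94, -11.14]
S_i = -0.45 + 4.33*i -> [-0.45, 3.88, 8.21, 12.54, 16.87]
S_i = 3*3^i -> [3, 9, 27, 81, 243]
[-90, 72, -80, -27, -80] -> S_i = Random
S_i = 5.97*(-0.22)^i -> [5.97, -1.31, 0.29, -0.06, 0.01]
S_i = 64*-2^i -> [64, -128, 256, -512, 1024]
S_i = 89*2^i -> [89, 178, 356, 712, 1424]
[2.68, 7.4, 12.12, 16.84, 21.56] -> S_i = 2.68 + 4.72*i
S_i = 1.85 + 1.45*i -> [1.85, 3.3, 4.75, 6.2, 7.65]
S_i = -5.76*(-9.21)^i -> [-5.76, 53.05, -488.59, 4499.88, -41443.94]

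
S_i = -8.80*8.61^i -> [-8.8, -75.77, -652.36, -5616.84, -48361.0]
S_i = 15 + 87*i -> [15, 102, 189, 276, 363]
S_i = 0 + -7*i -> [0, -7, -14, -21, -28]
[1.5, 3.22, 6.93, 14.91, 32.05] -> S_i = 1.50*2.15^i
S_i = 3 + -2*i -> [3, 1, -1, -3, -5]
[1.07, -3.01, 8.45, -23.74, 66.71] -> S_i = 1.07*(-2.81)^i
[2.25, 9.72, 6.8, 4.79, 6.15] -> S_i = Random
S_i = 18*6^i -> [18, 108, 648, 3888, 23328]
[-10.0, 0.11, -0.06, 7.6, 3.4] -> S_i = Random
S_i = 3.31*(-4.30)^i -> [3.31, -14.23, 61.2, -263.17, 1131.62]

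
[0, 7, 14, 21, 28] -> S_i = 0 + 7*i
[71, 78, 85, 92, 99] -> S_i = 71 + 7*i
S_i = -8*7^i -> [-8, -56, -392, -2744, -19208]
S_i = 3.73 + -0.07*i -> [3.73, 3.66, 3.59, 3.52, 3.45]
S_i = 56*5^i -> [56, 280, 1400, 7000, 35000]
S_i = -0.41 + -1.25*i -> [-0.41, -1.66, -2.91, -4.16, -5.41]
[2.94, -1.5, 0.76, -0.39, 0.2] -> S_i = 2.94*(-0.51)^i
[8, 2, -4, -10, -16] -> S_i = 8 + -6*i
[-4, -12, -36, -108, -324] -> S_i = -4*3^i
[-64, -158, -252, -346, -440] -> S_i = -64 + -94*i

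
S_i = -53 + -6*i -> [-53, -59, -65, -71, -77]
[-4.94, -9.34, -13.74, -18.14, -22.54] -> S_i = -4.94 + -4.40*i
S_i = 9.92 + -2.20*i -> [9.92, 7.72, 5.52, 3.32, 1.12]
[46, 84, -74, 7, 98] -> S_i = Random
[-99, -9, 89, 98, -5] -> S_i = Random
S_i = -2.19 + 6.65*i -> [-2.19, 4.46, 11.11, 17.76, 24.41]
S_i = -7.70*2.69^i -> [-7.7, -20.71, -55.72, -149.88, -403.18]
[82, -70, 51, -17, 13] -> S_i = Random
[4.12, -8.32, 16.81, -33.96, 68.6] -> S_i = 4.12*(-2.02)^i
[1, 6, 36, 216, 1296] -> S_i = 1*6^i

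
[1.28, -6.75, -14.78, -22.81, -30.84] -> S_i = 1.28 + -8.03*i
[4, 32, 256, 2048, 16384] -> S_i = 4*8^i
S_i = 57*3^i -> [57, 171, 513, 1539, 4617]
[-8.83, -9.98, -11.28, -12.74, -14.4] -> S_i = -8.83*1.13^i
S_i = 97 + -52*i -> [97, 45, -7, -59, -111]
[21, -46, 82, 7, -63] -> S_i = Random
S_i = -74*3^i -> [-74, -222, -666, -1998, -5994]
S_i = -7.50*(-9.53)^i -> [-7.5, 71.47, -681.16, 6491.42, -61863.27]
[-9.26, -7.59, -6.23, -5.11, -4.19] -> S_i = -9.26*0.82^i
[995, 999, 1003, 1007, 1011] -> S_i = 995 + 4*i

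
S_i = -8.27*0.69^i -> [-8.27, -5.71, -3.94, -2.72, -1.87]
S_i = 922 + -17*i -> [922, 905, 888, 871, 854]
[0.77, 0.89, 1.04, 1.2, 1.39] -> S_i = 0.77*1.16^i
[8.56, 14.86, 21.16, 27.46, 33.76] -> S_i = 8.56 + 6.30*i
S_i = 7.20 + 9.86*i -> [7.2, 17.06, 26.92, 36.78, 46.64]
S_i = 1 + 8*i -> [1, 9, 17, 25, 33]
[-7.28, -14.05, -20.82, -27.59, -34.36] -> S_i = -7.28 + -6.77*i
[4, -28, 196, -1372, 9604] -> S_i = 4*-7^i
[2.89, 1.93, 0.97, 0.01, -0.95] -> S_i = 2.89 + -0.96*i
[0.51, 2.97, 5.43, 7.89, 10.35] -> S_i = 0.51 + 2.46*i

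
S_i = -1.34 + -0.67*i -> [-1.34, -2.01, -2.68, -3.35, -4.02]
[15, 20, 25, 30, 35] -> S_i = 15 + 5*i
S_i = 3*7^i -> [3, 21, 147, 1029, 7203]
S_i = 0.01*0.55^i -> [0.01, 0.01, 0.0, 0.0, 0.0]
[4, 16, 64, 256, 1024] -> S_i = 4*4^i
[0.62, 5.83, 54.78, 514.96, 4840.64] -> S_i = 0.62*9.40^i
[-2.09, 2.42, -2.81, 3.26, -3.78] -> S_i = -2.09*(-1.16)^i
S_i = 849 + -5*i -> [849, 844, 839, 834, 829]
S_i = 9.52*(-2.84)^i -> [9.52, -27.04, 76.78, -218.07, 619.31]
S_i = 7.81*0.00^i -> [7.81, 0.0, 0.0, 0.0, 0.0]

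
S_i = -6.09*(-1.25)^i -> [-6.09, 7.61, -9.52, 11.89, -14.87]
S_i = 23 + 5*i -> [23, 28, 33, 38, 43]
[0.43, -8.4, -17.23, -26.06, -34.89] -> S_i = 0.43 + -8.83*i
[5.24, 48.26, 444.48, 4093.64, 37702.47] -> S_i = 5.24*9.21^i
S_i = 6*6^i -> [6, 36, 216, 1296, 7776]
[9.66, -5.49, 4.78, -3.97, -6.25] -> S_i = Random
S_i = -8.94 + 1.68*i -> [-8.94, -7.26, -5.58, -3.9, -2.22]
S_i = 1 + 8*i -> [1, 9, 17, 25, 33]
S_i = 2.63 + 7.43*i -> [2.63, 10.06, 17.49, 24.92, 32.35]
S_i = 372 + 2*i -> [372, 374, 376, 378, 380]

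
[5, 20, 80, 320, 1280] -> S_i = 5*4^i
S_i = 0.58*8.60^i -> [0.58, 4.99, 42.9, 368.91, 3172.65]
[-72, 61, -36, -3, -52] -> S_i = Random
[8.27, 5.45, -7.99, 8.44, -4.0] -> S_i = Random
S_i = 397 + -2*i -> [397, 395, 393, 391, 389]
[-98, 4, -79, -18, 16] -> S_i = Random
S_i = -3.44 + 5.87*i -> [-3.44, 2.43, 8.3, 14.17, 20.04]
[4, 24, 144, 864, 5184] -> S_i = 4*6^i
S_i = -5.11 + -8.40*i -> [-5.11, -13.51, -21.91, -30.31, -38.71]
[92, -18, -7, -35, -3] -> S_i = Random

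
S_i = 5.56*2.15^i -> [5.56, 11.95, 25.7, 55.26, 118.8]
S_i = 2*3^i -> [2, 6, 18, 54, 162]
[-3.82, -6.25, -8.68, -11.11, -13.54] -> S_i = -3.82 + -2.43*i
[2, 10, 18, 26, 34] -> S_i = 2 + 8*i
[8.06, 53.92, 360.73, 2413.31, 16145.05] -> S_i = 8.06*6.69^i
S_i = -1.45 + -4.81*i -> [-1.45, -6.26, -11.07, -15.88, -20.69]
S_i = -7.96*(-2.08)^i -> [-7.96, 16.56, -34.44, 71.63, -148.99]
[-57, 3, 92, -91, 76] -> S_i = Random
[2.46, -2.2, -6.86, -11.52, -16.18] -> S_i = 2.46 + -4.66*i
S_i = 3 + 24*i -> [3, 27, 51, 75, 99]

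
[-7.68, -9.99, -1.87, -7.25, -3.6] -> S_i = Random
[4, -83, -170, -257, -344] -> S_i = 4 + -87*i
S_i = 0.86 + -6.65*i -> [0.86, -5.79, -12.44, -19.09, -25.74]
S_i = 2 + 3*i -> [2, 5, 8, 11, 14]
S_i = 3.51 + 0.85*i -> [3.51, 4.36, 5.21, 6.06, 6.91]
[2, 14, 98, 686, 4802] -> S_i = 2*7^i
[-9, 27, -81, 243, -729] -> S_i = -9*-3^i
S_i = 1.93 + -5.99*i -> [1.93, -4.06, -10.05, -16.04, -22.03]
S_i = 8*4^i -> [8, 32, 128, 512, 2048]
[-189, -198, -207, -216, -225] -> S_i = -189 + -9*i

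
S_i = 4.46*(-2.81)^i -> [4.46, -12.53, 35.22, -98.96, 278.07]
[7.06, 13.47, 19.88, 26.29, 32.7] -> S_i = 7.06 + 6.41*i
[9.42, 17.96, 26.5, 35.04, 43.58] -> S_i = 9.42 + 8.54*i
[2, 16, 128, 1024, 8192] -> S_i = 2*8^i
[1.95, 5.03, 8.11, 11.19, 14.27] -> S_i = 1.95 + 3.08*i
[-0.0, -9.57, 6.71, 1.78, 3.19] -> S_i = Random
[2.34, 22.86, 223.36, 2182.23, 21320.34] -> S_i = 2.34*9.77^i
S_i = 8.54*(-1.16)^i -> [8.54, -9.91, 11.49, -13.33, 15.46]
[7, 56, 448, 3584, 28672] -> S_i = 7*8^i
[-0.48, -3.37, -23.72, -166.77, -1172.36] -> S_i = -0.48*7.03^i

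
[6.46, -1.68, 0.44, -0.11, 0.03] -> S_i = 6.46*(-0.26)^i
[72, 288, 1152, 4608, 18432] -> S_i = 72*4^i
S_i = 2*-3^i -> [2, -6, 18, -54, 162]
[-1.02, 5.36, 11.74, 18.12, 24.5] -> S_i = -1.02 + 6.38*i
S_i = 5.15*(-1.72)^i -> [5.15, -8.86, 15.24, -26.21, 45.07]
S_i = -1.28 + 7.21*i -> [-1.28, 5.93, 13.14, 20.35, 27.56]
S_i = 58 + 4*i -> [58, 62, 66, 70, 74]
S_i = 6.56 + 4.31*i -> [6.56, 10.87, 15.18, 19.49, 23.8]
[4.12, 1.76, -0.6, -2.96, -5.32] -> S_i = 4.12 + -2.36*i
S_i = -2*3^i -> [-2, -6, -18, -54, -162]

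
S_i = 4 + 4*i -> [4, 8, 12, 16, 20]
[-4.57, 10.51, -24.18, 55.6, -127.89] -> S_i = -4.57*(-2.30)^i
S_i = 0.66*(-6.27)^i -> [0.66, -4.14, 25.95, -162.68, 1020.03]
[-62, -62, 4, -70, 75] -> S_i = Random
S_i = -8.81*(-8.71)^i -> [-8.81, 76.74, -668.36, 5821.44, -50704.74]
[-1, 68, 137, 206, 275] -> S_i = -1 + 69*i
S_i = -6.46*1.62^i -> [-6.46, -10.47, -16.95, -27.46, -44.49]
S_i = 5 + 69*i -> [5, 74, 143, 212, 281]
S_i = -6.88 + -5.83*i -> [-6.88, -12.71, -18.54, -24.37, -30.2]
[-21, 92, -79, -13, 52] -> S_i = Random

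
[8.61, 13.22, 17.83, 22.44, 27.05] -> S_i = 8.61 + 4.61*i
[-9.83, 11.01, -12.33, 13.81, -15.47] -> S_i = -9.83*(-1.12)^i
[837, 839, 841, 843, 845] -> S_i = 837 + 2*i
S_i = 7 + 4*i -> [7, 11, 15, 19, 23]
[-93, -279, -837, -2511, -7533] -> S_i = -93*3^i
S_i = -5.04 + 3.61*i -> [-5.04, -1.43, 2.18, 5.79, 9.4]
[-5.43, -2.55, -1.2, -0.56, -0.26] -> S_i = -5.43*0.47^i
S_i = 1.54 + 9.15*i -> [1.54, 10.69, 19.84, 28.99, 38.14]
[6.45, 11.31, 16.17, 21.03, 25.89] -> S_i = 6.45 + 4.86*i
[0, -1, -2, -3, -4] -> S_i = 0 + -1*i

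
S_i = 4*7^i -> [4, 28, 196, 1372, 9604]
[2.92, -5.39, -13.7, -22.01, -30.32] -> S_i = 2.92 + -8.31*i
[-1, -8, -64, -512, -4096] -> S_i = -1*8^i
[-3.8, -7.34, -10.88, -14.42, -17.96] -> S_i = -3.80 + -3.54*i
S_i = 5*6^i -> [5, 30, 180, 1080, 6480]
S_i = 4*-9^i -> [4, -36, 324, -2916, 26244]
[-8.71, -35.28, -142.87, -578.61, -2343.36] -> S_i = -8.71*4.05^i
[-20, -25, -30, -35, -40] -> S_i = -20 + -5*i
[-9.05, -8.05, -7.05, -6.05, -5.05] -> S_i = -9.05 + 1.00*i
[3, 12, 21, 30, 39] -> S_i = 3 + 9*i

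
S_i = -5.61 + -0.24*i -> [-5.61, -5.85, -6.09, -6.33, -6.57]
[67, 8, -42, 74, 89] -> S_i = Random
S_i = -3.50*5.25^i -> [-3.5, -18.38, -96.47, -506.46, -2658.92]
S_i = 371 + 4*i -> [371, 375, 379, 383, 387]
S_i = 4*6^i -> [4, 24, 144, 864, 5184]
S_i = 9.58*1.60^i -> [9.58, 15.33, 24.52, 39.24, 62.78]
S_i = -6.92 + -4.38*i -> [-6.92, -11.3, -15.68, -20.06, -24.44]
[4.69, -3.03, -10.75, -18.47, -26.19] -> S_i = 4.69 + -7.72*i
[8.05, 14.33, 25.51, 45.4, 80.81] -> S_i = 8.05*1.78^i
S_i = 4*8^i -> [4, 32, 256, 2048, 16384]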